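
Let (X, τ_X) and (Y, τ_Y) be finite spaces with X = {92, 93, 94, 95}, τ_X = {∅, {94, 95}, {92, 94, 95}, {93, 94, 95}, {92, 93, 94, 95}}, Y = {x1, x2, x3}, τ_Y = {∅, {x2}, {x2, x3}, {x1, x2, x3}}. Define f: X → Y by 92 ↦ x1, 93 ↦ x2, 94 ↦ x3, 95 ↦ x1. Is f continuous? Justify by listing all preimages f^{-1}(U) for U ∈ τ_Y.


f is NOT continuous.

Compute f^{-1}(U) for each U ∈ τ_Y:
  U = ∅: f^{-1}(U) = ∅ ∈ τ_X ✓.
  U = {x2}: f^{-1}(U) = {93} ∉ τ_X ✗.
  U = {x2, x3}: f^{-1}(U) = {93, 94} ∉ τ_X ✗.
  U = {x1, x2, x3}: f^{-1}(U) = {92, 93, 94, 95} ∈ τ_X ✓.
Found U = {x2} with f^{-1}(U) = {93} not in τ_X. Therefore f is NOT continuous.


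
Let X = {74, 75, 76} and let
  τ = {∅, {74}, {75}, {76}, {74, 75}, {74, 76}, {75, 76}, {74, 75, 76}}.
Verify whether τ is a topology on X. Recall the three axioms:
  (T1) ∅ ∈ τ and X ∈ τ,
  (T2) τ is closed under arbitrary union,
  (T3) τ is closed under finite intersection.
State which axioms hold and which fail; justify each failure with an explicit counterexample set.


τ IS a topology on X.

Axiom (T1): ∅ ∈ τ? Yes; X ∈ τ? Yes.
Axiom (T2/T3): check pairwise unions and intersections of members of τ.
All pairwise intersections and unions checked — each lies in τ. Therefore τ satisfies (T1), (T2), (T3): it IS a topology on X.


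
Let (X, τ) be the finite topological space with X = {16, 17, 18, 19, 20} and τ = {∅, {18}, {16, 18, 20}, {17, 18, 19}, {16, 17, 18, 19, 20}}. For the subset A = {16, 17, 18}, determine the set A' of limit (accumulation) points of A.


A' = {16, 17, 19, 20}

For each x ∈ X, list the open sets U ∈ τ with x ∈ U, then check whether U ∩ (A ∖ {x}) ≠ ∅ for every such U.
  x = 16: opens ∋ x are {16, 18, 20}, {16, 17, 18, 19, 20}; each meets A ∖ {16}, so x IS a limit point.
  x = 17: opens ∋ x are {17, 18, 19}, {16, 17, 18, 19, 20}; each meets A ∖ {17}, so x IS a limit point.
  x = 18: open {18} ∋ x has {18} ∩ (A ∖ {18}) = ∅, so x is NOT a limit point.
  x = 19: opens ∋ x are {17, 18, 19}, {16, 17, 18, 19, 20}; each meets A ∖ {19}, so x IS a limit point.
  x = 20: opens ∋ x are {16, 18, 20}, {16, 17, 18, 19, 20}; each meets A ∖ {20}, so x IS a limit point.
Collecting: A' = {16, 17, 19, 20}.


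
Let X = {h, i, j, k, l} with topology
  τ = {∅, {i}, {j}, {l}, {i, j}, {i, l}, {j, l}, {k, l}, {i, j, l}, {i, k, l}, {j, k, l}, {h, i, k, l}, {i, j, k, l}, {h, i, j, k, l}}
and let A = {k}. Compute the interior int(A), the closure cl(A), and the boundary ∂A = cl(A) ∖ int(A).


int(A) = ∅, cl(A) = {h, k}, ∂A = {h, k}.

Closed sets in (X, τ) are complements of opens:
  closed(X, τ) = {∅, {h}, {j}, {h, i}, {h, j}, {h, k}, {h, i, j}, {h, i, k}, {h, j, k}, {h, k, l}, {h, i, j, k}, {h, i, k, l}, {h, j, k, l}, {h, i, j, k, l}}.
int(A) = ⋃ {U ∈ τ : U ⊆ A}. Opens contained in A: ∅.
Taking the union of these: int(A) = ∅.
cl(A) = ⋂ {C closed : A ⊆ C}. Closed sets containing A: {h, k}, {h, i, k}, {h, j, k}, {h, k, l}, {h, i, j, k}, {h, i, k, l}, {h, j, k, l}, {h, i, j, k, l}.
Intersecting these: cl(A) = {h, k}.
∂A = cl(A) ∖ int(A) = {h, k} ∖ ∅ = {h, k}.


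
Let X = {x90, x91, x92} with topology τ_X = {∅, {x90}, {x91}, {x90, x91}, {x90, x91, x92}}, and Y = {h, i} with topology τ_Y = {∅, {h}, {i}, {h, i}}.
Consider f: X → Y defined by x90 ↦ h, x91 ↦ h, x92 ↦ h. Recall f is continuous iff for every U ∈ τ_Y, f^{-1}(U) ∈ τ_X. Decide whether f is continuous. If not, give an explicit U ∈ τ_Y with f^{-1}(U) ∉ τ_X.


f IS continuous.

Compute f^{-1}(U) for each U ∈ τ_Y:
  U = ∅: f^{-1}(U) = ∅ ∈ τ_X ✓.
  U = {h}: f^{-1}(U) = {x90, x91, x92} ∈ τ_X ✓.
  U = {i}: f^{-1}(U) = ∅ ∈ τ_X ✓.
  U = {h, i}: f^{-1}(U) = {x90, x91, x92} ∈ τ_X ✓.
Every preimage lies in τ_X, so f IS continuous.


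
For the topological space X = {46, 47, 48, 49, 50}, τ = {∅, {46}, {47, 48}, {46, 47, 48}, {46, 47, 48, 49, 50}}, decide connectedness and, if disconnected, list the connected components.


(X, τ) is connected.

Find clopen sets (U ∈ τ with X ∖ U ∈ τ):
  U = ∅, X ∖ U = {46, 47, 48, 49, 50} — both open, so U is clopen.
  U = {46, 47, 48, 49, 50}, X ∖ U = ∅ — both open, so U is clopen.
Only trivial clopens (∅ and X) exist, so (X, τ) is connected.
Compute connected components by grouping points that agree on all clopens:
  component: {46, 47, 48, 49, 50}


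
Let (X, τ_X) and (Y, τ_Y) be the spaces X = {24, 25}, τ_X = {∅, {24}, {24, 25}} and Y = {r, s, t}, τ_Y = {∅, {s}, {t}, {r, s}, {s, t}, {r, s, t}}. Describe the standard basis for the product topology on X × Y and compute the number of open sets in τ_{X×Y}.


Basis B = {∅ × ∅, {24} × {s}, {24} × {t}, {24} × {r, s}, {24} × {s, t}, {24, 25} × {s}, {24, 25} × {t}, {24} × {r, s, t}, {24, 25} × {r, s}, {24, 25} × {s, t}, {24, 25} × {r, s, t}}; |τ_{X×Y}| = 18.

Enumerate products U × V with U ∈ τ_X, V ∈ τ_Y (deduplicated):
  ∅ × ∅ = {} (∅)
  {24} × {s} = {(24,s)}
  {24} × {t} = {(24,t)}
  {24} × {r, s} = {(24,r), (24,s)}
  {24} × {s, t} = {(24,s), (24,t)}
  {24, 25} × {s} = {(24,s), (25,s)}
  {24, 25} × {t} = {(24,t), (25,t)}
  {24} × {r, s, t} = {(24,r), (24,s), (24,t)}
  {24, 25} × {r, s} = {(24,r), (24,s), (25,r), (25,s)}
  {24, 25} × {s, t} = {(24,s), (24,t), (25,s), (25,t)}
  {24, 25} × {r, s, t} = {(24,r), (24,s), (24,t), (25,r), (25,s), (25,t)}
These 11 distinct sets form the basis B.
Close under arbitrary unions to get τ_{X×Y}; counting gives |τ_{X×Y}| = 18.


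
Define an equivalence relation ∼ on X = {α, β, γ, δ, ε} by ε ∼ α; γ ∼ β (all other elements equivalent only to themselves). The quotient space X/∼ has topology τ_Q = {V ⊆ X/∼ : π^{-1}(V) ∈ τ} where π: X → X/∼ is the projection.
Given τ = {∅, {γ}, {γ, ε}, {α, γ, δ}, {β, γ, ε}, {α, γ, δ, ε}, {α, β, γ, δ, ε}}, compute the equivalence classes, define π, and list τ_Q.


X/∼ = {[α=ε], [β=γ], [δ]}; |τ_Q| = 2.

Equivalence classes: [α=ε], [β=γ], [δ].
Quotient map π: X → X/∼ sends α ↦ [α=ε], β ↦ [β=γ], γ ↦ [β=γ], δ ↦ [δ], ε ↦ [α=ε].
For each subset V ⊆ X/∼, compute π^{-1}(V) ⊆ X and check whether π^{-1}(V) ∈ τ. V is open in τ_Q iff π^{-1}(V) ∈ τ.
  V = {}: π^{-1}(V) = ∅ ∈ τ ✓.
  V = {[α=ε]}: π^{-1}(V) = {α, ε} ∉ τ ✗.
  V = {[β=γ]}: π^{-1}(V) = {β, γ} ∉ τ ✗.
  V = {[α=ε], [β=γ]}: π^{-1}(V) = {α, β, γ, ε} ∉ τ ✗.
  V = {[δ]}: π^{-1}(V) = {δ} ∉ τ ✗.
  V = {[α=ε], [δ]}: π^{-1}(V) = {α, δ, ε} ∉ τ ✗.
  V = {[β=γ], [δ]}: π^{-1}(V) = {β, γ, δ} ∉ τ ✗.
  V = {[α=ε], [β=γ], [δ]}: π^{-1}(V) = {α, β, γ, δ, ε} ∈ τ ✓.
Open sets in the quotient: τ_Q = {{}, {[α=ε], [β=γ], [δ]}} (2 elements).


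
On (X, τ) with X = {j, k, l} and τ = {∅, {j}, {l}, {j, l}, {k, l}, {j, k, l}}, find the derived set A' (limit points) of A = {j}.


A' = ∅

For each x ∈ X, list the open sets U ∈ τ with x ∈ U, then check whether U ∩ (A ∖ {x}) ≠ ∅ for every such U.
  x = j: open {j} ∋ x has {j} ∩ (A ∖ {j}) = ∅, so x is NOT a limit point.
  x = k: open {k, l} ∋ x has {k, l} ∩ (A ∖ {k}) = ∅, so x is NOT a limit point.
  x = l: open {l} ∋ x has {l} ∩ (A ∖ {l}) = ∅, so x is NOT a limit point.
Collecting: A' = ∅.


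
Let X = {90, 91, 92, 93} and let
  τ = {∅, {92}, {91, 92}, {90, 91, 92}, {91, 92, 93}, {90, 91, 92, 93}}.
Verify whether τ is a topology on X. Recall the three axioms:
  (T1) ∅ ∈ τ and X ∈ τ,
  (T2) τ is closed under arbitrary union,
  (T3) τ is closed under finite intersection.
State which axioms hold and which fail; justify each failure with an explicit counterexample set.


τ IS a topology on X.

Axiom (T1): ∅ ∈ τ? Yes; X ∈ τ? Yes.
Axiom (T2/T3): check pairwise unions and intersections of members of τ.
All pairwise intersections and unions checked — each lies in τ. Therefore τ satisfies (T1), (T2), (T3): it IS a topology on X.


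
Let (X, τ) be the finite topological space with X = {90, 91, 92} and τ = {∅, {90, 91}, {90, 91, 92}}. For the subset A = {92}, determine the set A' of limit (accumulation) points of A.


A' = ∅

For each x ∈ X, list the open sets U ∈ τ with x ∈ U, then check whether U ∩ (A ∖ {x}) ≠ ∅ for every such U.
  x = 90: open {90, 91} ∋ x has {90, 91} ∩ (A ∖ {90}) = ∅, so x is NOT a limit point.
  x = 91: open {90, 91} ∋ x has {90, 91} ∩ (A ∖ {91}) = ∅, so x is NOT a limit point.
  x = 92: open {90, 91, 92} ∋ x has {90, 91, 92} ∩ (A ∖ {92}) = ∅, so x is NOT a limit point.
Collecting: A' = ∅.


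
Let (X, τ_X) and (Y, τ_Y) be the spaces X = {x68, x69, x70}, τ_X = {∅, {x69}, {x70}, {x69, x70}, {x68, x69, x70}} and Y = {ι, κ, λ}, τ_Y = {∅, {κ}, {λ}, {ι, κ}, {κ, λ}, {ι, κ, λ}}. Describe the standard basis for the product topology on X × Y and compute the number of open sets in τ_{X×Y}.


Basis B = {∅ × ∅, {x69} × {κ}, {x69} × {λ}, {x70} × {κ}, {x70} × {λ}, {x69} × {ι, κ}, {x69} × {κ, λ}, {x69, x70} × {κ}, {x69, x70} × {λ}, {x70} × {ι, κ}, {x70} × {κ, λ}, {x68, x69, x70} × {κ}, {x68, x69, x70} × {λ}, {x69} × {ι, κ, λ}, {x70} × {ι, κ, λ}, {x69, x70} × {ι, κ}, {x69, x70} × {κ, λ}, {x68, x69, x70} × {ι, κ}, {x68, x69, x70} × {κ, λ}, {x69, x70} × {ι, κ, λ}, {x68, x69, x70} × {ι, κ, λ}}; |τ_{X×Y}| = 70.

Enumerate products U × V with U ∈ τ_X, V ∈ τ_Y (deduplicated):
  ∅ × ∅ = {} (∅)
  {x69} × {κ} = {(x69,κ)}
  {x69} × {λ} = {(x69,λ)}
  {x70} × {κ} = {(x70,κ)}
  {x70} × {λ} = {(x70,λ)}
  {x69} × {ι, κ} = {(x69,ι), (x69,κ)}
  {x69} × {κ, λ} = {(x69,κ), (x69,λ)}
  {x69, x70} × {κ} = {(x69,κ), (x70,κ)}
  {x69, x70} × {λ} = {(x69,λ), (x70,λ)}
  {x70} × {ι, κ} = {(x70,ι), (x70,κ)}
  {x70} × {κ, λ} = {(x70,κ), (x70,λ)}
  {x68, x69, x70} × {κ} = {(x68,κ), (x69,κ), (x70,κ)}
  {x68, x69, x70} × {λ} = {(x68,λ), (x69,λ), (x70,λ)}
  {x69} × {ι, κ, λ} = {(x69,ι), (x69,κ), (x69,λ)}
  {x70} × {ι, κ, λ} = {(x70,ι), (x70,κ), (x70,λ)}
  {x69, x70} × {ι, κ} = {(x69,ι), (x69,κ), (x70,ι), (x70,κ)}
  {x69, x70} × {κ, λ} = {(x69,κ), (x69,λ), (x70,κ), (x70,λ)}
  {x68, x69, x70} × {ι, κ} = {(x68,ι), (x68,κ), (x69,ι), (x69,κ), (x70,ι), (x70,κ)}
  {x68, x69, x70} × {κ, λ} = {(x68,κ), (x68,λ), (x69,κ), (x69,λ), (x70,κ), (x70,λ)}
  {x69, x70} × {ι, κ, λ} = {(x69,ι), (x69,κ), (x69,λ), (x70,ι), (x70,κ), (x70,λ)}
  {x68, x69, x70} × {ι, κ, λ} = {(x68,ι), (x68,κ), (x68,λ), (x69,ι), (x69,κ), (x69,λ), (x70,ι), (x70,κ), (x70,λ)}
These 21 distinct sets form the basis B.
Close under arbitrary unions to get τ_{X×Y}; counting gives |τ_{X×Y}| = 70.


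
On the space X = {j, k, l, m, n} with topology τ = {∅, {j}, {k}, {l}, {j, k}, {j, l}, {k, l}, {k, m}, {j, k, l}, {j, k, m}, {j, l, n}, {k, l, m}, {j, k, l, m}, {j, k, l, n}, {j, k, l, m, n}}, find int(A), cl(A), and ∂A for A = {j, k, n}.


int(A) = {j, k}, cl(A) = {j, k, m, n}, ∂A = {m, n}.

Closed sets in (X, τ) are complements of opens:
  closed(X, τ) = {∅, {m}, {n}, {j, n}, {k, m}, {l, n}, {m, n}, {j, l, n}, {j, m, n}, {k, m, n}, {l, m, n}, {j, k, m, n}, {j, l, m, n}, {k, l, m, n}, {j, k, l, m, n}}.
int(A) = ⋃ {U ∈ τ : U ⊆ A}. Opens contained in A: ∅, {j}, {k}, {j, k}.
Taking the union of these: int(A) = {j, k}.
cl(A) = ⋂ {C closed : A ⊆ C}. Closed sets containing A: {j, k, m, n}, {j, k, l, m, n}.
Intersecting these: cl(A) = {j, k, m, n}.
∂A = cl(A) ∖ int(A) = {j, k, m, n} ∖ {j, k} = {m, n}.


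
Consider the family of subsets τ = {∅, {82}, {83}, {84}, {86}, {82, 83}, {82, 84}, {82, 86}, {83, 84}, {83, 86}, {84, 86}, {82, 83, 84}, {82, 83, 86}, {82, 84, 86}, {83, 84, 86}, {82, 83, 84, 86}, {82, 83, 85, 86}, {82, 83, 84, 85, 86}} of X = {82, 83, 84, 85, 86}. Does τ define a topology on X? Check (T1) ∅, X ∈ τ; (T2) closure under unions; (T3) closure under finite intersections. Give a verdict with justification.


τ IS a topology on X.

Axiom (T1): ∅ ∈ τ? Yes; X ∈ τ? Yes.
Axiom (T2/T3): check pairwise unions and intersections of members of τ.
All pairwise intersections and unions checked — each lies in τ. Therefore τ satisfies (T1), (T2), (T3): it IS a topology on X.


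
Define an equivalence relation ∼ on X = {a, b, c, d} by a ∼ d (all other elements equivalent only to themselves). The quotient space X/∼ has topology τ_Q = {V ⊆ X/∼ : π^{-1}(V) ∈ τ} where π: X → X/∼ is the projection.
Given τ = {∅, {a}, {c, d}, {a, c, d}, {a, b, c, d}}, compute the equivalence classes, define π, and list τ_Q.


X/∼ = {[a=d], [b], [c]}; |τ_Q| = 3.

Equivalence classes: [a=d], [b], [c].
Quotient map π: X → X/∼ sends a ↦ [a=d], b ↦ [b], c ↦ [c], d ↦ [a=d].
For each subset V ⊆ X/∼, compute π^{-1}(V) ⊆ X and check whether π^{-1}(V) ∈ τ. V is open in τ_Q iff π^{-1}(V) ∈ τ.
  V = {}: π^{-1}(V) = ∅ ∈ τ ✓.
  V = {[a=d]}: π^{-1}(V) = {a, d} ∉ τ ✗.
  V = {[b]}: π^{-1}(V) = {b} ∉ τ ✗.
  V = {[a=d], [b]}: π^{-1}(V) = {a, b, d} ∉ τ ✗.
  V = {[c]}: π^{-1}(V) = {c} ∉ τ ✗.
  V = {[a=d], [c]}: π^{-1}(V) = {a, c, d} ∈ τ ✓.
  V = {[b], [c]}: π^{-1}(V) = {b, c} ∉ τ ✗.
  V = {[a=d], [b], [c]}: π^{-1}(V) = {a, b, c, d} ∈ τ ✓.
Open sets in the quotient: τ_Q = {{}, {[a=d], [c]}, {[a=d], [b], [c]}} (3 elements).


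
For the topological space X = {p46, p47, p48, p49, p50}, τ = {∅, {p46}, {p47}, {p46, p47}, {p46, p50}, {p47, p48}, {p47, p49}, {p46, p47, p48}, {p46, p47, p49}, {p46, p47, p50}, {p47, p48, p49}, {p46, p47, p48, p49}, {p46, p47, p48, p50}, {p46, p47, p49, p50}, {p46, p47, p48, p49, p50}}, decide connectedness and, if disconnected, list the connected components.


(X, τ) is disconnected; components = [{p46, p50}, {p47, p48, p49}].

Find clopen sets (U ∈ τ with X ∖ U ∈ τ):
  U = ∅, X ∖ U = {p46, p47, p48, p49, p50} — both open, so U is clopen.
  U = {p46, p50}, X ∖ U = {p47, p48, p49} — both open, so U is clopen.
  U = {p47, p48, p49}, X ∖ U = {p46, p50} — both open, so U is clopen.
  U = {p46, p47, p48, p49, p50}, X ∖ U = ∅ — both open, so U is clopen.
Nontrivial clopen(s) exist: e.g. {p47, p48, p49}. So (X, τ) is disconnected.
Compute connected components by grouping points that agree on all clopens:
  component: {p46, p50}
  component: {p47, p48, p49}


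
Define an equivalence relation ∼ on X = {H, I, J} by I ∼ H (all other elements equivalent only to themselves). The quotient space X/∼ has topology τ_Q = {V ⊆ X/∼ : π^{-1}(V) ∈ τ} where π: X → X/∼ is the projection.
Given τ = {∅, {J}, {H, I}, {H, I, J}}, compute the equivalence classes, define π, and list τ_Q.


X/∼ = {[H=I], [J]}; |τ_Q| = 4.

Equivalence classes: [H=I], [J].
Quotient map π: X → X/∼ sends H ↦ [H=I], I ↦ [H=I], J ↦ [J].
For each subset V ⊆ X/∼, compute π^{-1}(V) ⊆ X and check whether π^{-1}(V) ∈ τ. V is open in τ_Q iff π^{-1}(V) ∈ τ.
  V = {}: π^{-1}(V) = ∅ ∈ τ ✓.
  V = {[H=I]}: π^{-1}(V) = {H, I} ∈ τ ✓.
  V = {[J]}: π^{-1}(V) = {J} ∈ τ ✓.
  V = {[H=I], [J]}: π^{-1}(V) = {H, I, J} ∈ τ ✓.
Open sets in the quotient: τ_Q = {{}, {[H=I]}, {[J]}, {[H=I], [J]}} (4 elements).


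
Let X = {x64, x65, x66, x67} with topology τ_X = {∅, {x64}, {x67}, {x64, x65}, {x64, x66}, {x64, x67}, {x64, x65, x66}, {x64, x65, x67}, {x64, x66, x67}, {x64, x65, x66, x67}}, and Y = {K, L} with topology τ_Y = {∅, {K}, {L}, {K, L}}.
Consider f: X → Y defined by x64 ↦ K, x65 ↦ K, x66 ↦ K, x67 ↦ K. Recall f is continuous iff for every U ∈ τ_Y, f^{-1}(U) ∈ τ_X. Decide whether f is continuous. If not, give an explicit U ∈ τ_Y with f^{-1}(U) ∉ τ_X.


f IS continuous.

Compute f^{-1}(U) for each U ∈ τ_Y:
  U = ∅: f^{-1}(U) = ∅ ∈ τ_X ✓.
  U = {K}: f^{-1}(U) = {x64, x65, x66, x67} ∈ τ_X ✓.
  U = {L}: f^{-1}(U) = ∅ ∈ τ_X ✓.
  U = {K, L}: f^{-1}(U) = {x64, x65, x66, x67} ∈ τ_X ✓.
Every preimage lies in τ_X, so f IS continuous.


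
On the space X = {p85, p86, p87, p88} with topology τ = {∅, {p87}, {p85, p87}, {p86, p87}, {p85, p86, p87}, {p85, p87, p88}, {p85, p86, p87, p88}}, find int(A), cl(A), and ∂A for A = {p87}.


int(A) = {p87}, cl(A) = {p85, p86, p87, p88}, ∂A = {p85, p86, p88}.

Closed sets in (X, τ) are complements of opens:
  closed(X, τ) = {∅, {p86}, {p88}, {p85, p88}, {p86, p88}, {p85, p86, p88}, {p85, p86, p87, p88}}.
int(A) = ⋃ {U ∈ τ : U ⊆ A}. Opens contained in A: ∅, {p87}.
Taking the union of these: int(A) = {p87}.
cl(A) = ⋂ {C closed : A ⊆ C}. Closed sets containing A: {p85, p86, p87, p88}.
Intersecting these: cl(A) = {p85, p86, p87, p88}.
∂A = cl(A) ∖ int(A) = {p85, p86, p87, p88} ∖ {p87} = {p85, p86, p88}.


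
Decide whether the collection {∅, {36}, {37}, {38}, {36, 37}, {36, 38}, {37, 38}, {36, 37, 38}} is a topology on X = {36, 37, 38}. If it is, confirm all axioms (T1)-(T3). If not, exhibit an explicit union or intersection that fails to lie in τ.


τ IS a topology on X.

Axiom (T1): ∅ ∈ τ? Yes; X ∈ τ? Yes.
Axiom (T2/T3): check pairwise unions and intersections of members of τ.
All pairwise intersections and unions checked — each lies in τ. Therefore τ satisfies (T1), (T2), (T3): it IS a topology on X.


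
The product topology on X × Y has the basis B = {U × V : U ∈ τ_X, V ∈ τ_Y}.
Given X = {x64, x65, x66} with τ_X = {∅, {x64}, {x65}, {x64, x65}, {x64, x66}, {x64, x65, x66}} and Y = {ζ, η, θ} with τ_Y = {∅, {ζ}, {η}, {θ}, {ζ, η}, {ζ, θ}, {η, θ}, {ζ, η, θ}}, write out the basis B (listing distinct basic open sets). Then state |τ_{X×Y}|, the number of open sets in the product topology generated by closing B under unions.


Basis B = {∅ × ∅, {x64} × {ζ}, {x64} × {η}, {x64} × {θ}, {x65} × {ζ}, {x65} × {η}, {x65} × {θ}, {x64} × {ζ, η}, {x64} × {ζ, θ}, {x64, x65} × {ζ}, {x64, x66} × {ζ}, {x64} × {η, θ}, {x64, x65} × {η}, {x64, x66} × {η}, {x64, x65} × {θ}, {x64, x66} × {θ}, {x65} × {ζ, η}, {x65} × {ζ, θ}, {x65} × {η, θ}, {x64} × {ζ, η, θ}, {x64, x65, x66} × {ζ}, {x64, x65, x66} × {η}, {x64, x65, x66} × {θ}, {x65} × {ζ, η, θ}, {x64, x65} × {ζ, η}, {x64, x66} × {ζ, η}, {x64, x65} × {ζ, θ}, {x64, x66} × {ζ, θ}, {x64, x65} × {η, θ}, {x64, x66} × {η, θ}, {x64, x65} × {ζ, η, θ}, {x64, x66} × {ζ, η, θ}, {x64, x65, x66} × {ζ, η}, {x64, x65, x66} × {ζ, θ}, {x64, x65, x66} × {η, θ}, {x64, x65, x66} × {ζ, η, θ}}; |τ_{X×Y}| = 216.

Enumerate products U × V with U ∈ τ_X, V ∈ τ_Y (deduplicated):
  ∅ × ∅ = {} (∅)
  {x64} × {ζ} = {(x64,ζ)}
  {x64} × {η} = {(x64,η)}
  {x64} × {θ} = {(x64,θ)}
  {x65} × {ζ} = {(x65,ζ)}
  {x65} × {η} = {(x65,η)}
  {x65} × {θ} = {(x65,θ)}
  {x64} × {ζ, η} = {(x64,ζ), (x64,η)}
  {x64} × {ζ, θ} = {(x64,ζ), (x64,θ)}
  {x64, x65} × {ζ} = {(x64,ζ), (x65,ζ)}
  {x64, x66} × {ζ} = {(x64,ζ), (x66,ζ)}
  {x64} × {η, θ} = {(x64,η), (x64,θ)}
  {x64, x65} × {η} = {(x64,η), (x65,η)}
  {x64, x66} × {η} = {(x64,η), (x66,η)}
  {x64, x65} × {θ} = {(x64,θ), (x65,θ)}
  {x64, x66} × {θ} = {(x64,θ), (x66,θ)}
  {x65} × {ζ, η} = {(x65,ζ), (x65,η)}
  {x65} × {ζ, θ} = {(x65,ζ), (x65,θ)}
  {x65} × {η, θ} = {(x65,η), (x65,θ)}
  {x64} × {ζ, η, θ} = {(x64,ζ), (x64,η), (x64,θ)}
  {x64, x65, x66} × {ζ} = {(x64,ζ), (x65,ζ), (x66,ζ)}
  {x64, x65, x66} × {η} = {(x64,η), (x65,η), (x66,η)}
  {x64, x65, x66} × {θ} = {(x64,θ), (x65,θ), (x66,θ)}
  {x65} × {ζ, η, θ} = {(x65,ζ), (x65,η), (x65,θ)}
  {x64, x65} × {ζ, η} = {(x64,ζ), (x64,η), (x65,ζ), (x65,η)}
  {x64, x66} × {ζ, η} = {(x64,ζ), (x64,η), (x66,ζ), (x66,η)}
  {x64, x65} × {ζ, θ} = {(x64,ζ), (x64,θ), (x65,ζ), (x65,θ)}
  {x64, x66} × {ζ, θ} = {(x64,ζ), (x64,θ), (x66,ζ), (x66,θ)}
  {x64, x65} × {η, θ} = {(x64,η), (x64,θ), (x65,η), (x65,θ)}
  {x64, x66} × {η, θ} = {(x64,η), (x64,θ), (x66,η), (x66,θ)}
  {x64, x65} × {ζ, η, θ} = {(x64,ζ), (x64,η), (x64,θ), (x65,ζ), (x65,η), (x65,θ)}
  {x64, x66} × {ζ, η, θ} = {(x64,ζ), (x64,η), (x64,θ), (x66,ζ), (x66,η), (x66,θ)}
  {x64, x65, x66} × {ζ, η} = {(x64,ζ), (x64,η), (x65,ζ), (x65,η), (x66,ζ), (x66,η)}
  {x64, x65, x66} × {ζ, θ} = {(x64,ζ), (x64,θ), (x65,ζ), (x65,θ), (x66,ζ), (x66,θ)}
  {x64, x65, x66} × {η, θ} = {(x64,η), (x64,θ), (x65,η), (x65,θ), (x66,η), (x66,θ)}
  {x64, x65, x66} × {ζ, η, θ} = {(x64,ζ), (x64,η), (x64,θ), (x65,ζ), (x65,η), (x65,θ), (x66,ζ), (x66,η), (x66,θ)}
These 36 distinct sets form the basis B.
Close under arbitrary unions to get τ_{X×Y}; counting gives |τ_{X×Y}| = 216.


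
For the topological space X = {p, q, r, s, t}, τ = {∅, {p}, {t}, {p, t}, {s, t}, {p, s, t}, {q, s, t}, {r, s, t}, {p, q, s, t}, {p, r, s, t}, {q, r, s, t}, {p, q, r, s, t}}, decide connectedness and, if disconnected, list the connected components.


(X, τ) is disconnected; components = [{p}, {q, r, s, t}].

Find clopen sets (U ∈ τ with X ∖ U ∈ τ):
  U = ∅, X ∖ U = {p, q, r, s, t} — both open, so U is clopen.
  U = {p}, X ∖ U = {q, r, s, t} — both open, so U is clopen.
  U = {q, r, s, t}, X ∖ U = {p} — both open, so U is clopen.
  U = {p, q, r, s, t}, X ∖ U = ∅ — both open, so U is clopen.
Nontrivial clopen(s) exist: e.g. {p}. So (X, τ) is disconnected.
Compute connected components by grouping points that agree on all clopens:
  component: {p}
  component: {q, r, s, t}


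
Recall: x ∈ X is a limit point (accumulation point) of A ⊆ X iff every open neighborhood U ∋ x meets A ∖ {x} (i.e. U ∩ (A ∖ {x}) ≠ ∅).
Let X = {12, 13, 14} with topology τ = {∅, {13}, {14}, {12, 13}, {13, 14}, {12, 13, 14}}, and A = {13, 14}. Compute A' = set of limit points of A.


A' = {12}

For each x ∈ X, list the open sets U ∈ τ with x ∈ U, then check whether U ∩ (A ∖ {x}) ≠ ∅ for every such U.
  x = 12: opens ∋ x are {12, 13}, {12, 13, 14}; each meets A ∖ {12}, so x IS a limit point.
  x = 13: open {13} ∋ x has {13} ∩ (A ∖ {13}) = ∅, so x is NOT a limit point.
  x = 14: open {14} ∋ x has {14} ∩ (A ∖ {14}) = ∅, so x is NOT a limit point.
Collecting: A' = {12}.


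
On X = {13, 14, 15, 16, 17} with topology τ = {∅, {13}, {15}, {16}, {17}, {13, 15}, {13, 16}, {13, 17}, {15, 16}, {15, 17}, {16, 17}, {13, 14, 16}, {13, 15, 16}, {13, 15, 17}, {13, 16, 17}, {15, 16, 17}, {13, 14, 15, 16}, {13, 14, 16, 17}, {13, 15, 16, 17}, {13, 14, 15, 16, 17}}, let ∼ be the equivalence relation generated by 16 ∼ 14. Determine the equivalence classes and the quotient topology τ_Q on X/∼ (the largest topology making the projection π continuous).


X/∼ = {[13], [14=16], [15], [17]}; |τ_Q| = 12.

Equivalence classes: [13], [14=16], [15], [17].
Quotient map π: X → X/∼ sends 13 ↦ [13], 14 ↦ [14=16], 15 ↦ [15], 16 ↦ [14=16], 17 ↦ [17].
For each subset V ⊆ X/∼, compute π^{-1}(V) ⊆ X and check whether π^{-1}(V) ∈ τ. V is open in τ_Q iff π^{-1}(V) ∈ τ.
  V = {}: π^{-1}(V) = ∅ ∈ τ ✓.
  V = {[13]}: π^{-1}(V) = {13} ∈ τ ✓.
  V = {[14=16]}: π^{-1}(V) = {14, 16} ∉ τ ✗.
  V = {[13], [14=16]}: π^{-1}(V) = {13, 14, 16} ∈ τ ✓.
  V = {[15]}: π^{-1}(V) = {15} ∈ τ ✓.
  V = {[13], [15]}: π^{-1}(V) = {13, 15} ∈ τ ✓.
  V = {[14=16], [15]}: π^{-1}(V) = {14, 15, 16} ∉ τ ✗.
  V = {[13], [14=16], [15]}: π^{-1}(V) = {13, 14, 15, 16} ∈ τ ✓.
  V = {[17]}: π^{-1}(V) = {17} ∈ τ ✓.
  V = {[13], [17]}: π^{-1}(V) = {13, 17} ∈ τ ✓.
  V = {[14=16], [17]}: π^{-1}(V) = {14, 16, 17} ∉ τ ✗.
  V = {[13], [14=16], [17]}: π^{-1}(V) = {13, 14, 16, 17} ∈ τ ✓.
  V = {[15], [17]}: π^{-1}(V) = {15, 17} ∈ τ ✓.
  V = {[13], [15], [17]}: π^{-1}(V) = {13, 15, 17} ∈ τ ✓.
  V = {[14=16], [15], [17]}: π^{-1}(V) = {14, 15, 16, 17} ∉ τ ✗.
  V = {[13], [14=16], [15], [17]}: π^{-1}(V) = {13, 14, 15, 16, 17} ∈ τ ✓.
Open sets in the quotient: τ_Q = {{}, {[13]}, {[13], [14=16]}, {[15]}, {[13], [15]}, {[13], [14=16], [15]}, {[17]}, {[13], [17]}, {[13], [14=16], [17]}, {[15], [17]}, {[13], [15], [17]}, {[13], [14=16], [15], [17]}} (12 elements).


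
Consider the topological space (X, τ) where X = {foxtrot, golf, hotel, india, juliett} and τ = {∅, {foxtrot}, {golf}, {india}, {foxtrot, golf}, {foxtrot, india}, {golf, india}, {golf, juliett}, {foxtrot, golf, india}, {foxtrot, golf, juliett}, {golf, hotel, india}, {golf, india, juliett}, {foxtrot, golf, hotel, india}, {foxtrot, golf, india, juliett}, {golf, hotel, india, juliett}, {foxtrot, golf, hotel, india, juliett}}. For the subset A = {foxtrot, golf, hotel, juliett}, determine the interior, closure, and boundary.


int(A) = {foxtrot, golf, juliett}, cl(A) = {foxtrot, golf, hotel, juliett}, ∂A = {hotel}.

Closed sets in (X, τ) are complements of opens:
  closed(X, τ) = {∅, {foxtrot}, {hotel}, {juliett}, {foxtrot, hotel}, {foxtrot, juliett}, {hotel, india}, {hotel, juliett}, {foxtrot, hotel, india}, {foxtrot, hotel, juliett}, {golf, hotel, juliett}, {hotel, india, juliett}, {foxtrot, golf, hotel, juliett}, {foxtrot, hotel, india, juliett}, {golf, hotel, india, juliett}, {foxtrot, golf, hotel, india, juliett}}.
int(A) = ⋃ {U ∈ τ : U ⊆ A}. Opens contained in A: ∅, {foxtrot}, {golf}, {foxtrot, golf}, {golf, juliett}, {foxtrot, golf, juliett}.
Taking the union of these: int(A) = {foxtrot, golf, juliett}.
cl(A) = ⋂ {C closed : A ⊆ C}. Closed sets containing A: {foxtrot, golf, hotel, juliett}, {foxtrot, golf, hotel, india, juliett}.
Intersecting these: cl(A) = {foxtrot, golf, hotel, juliett}.
∂A = cl(A) ∖ int(A) = {foxtrot, golf, hotel, juliett} ∖ {foxtrot, golf, juliett} = {hotel}.


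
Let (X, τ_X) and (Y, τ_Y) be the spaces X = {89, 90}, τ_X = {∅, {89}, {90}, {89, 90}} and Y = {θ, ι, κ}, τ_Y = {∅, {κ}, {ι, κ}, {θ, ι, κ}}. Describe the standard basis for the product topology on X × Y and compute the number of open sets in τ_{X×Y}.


Basis B = {∅ × ∅, {89} × {κ}, {90} × {κ}, {89} × {ι, κ}, {89, 90} × {κ}, {90} × {ι, κ}, {89} × {θ, ι, κ}, {90} × {θ, ι, κ}, {89, 90} × {ι, κ}, {89, 90} × {θ, ι, κ}}; |τ_{X×Y}| = 16.

Enumerate products U × V with U ∈ τ_X, V ∈ τ_Y (deduplicated):
  ∅ × ∅ = {} (∅)
  {89} × {κ} = {(89,κ)}
  {90} × {κ} = {(90,κ)}
  {89} × {ι, κ} = {(89,ι), (89,κ)}
  {89, 90} × {κ} = {(89,κ), (90,κ)}
  {90} × {ι, κ} = {(90,ι), (90,κ)}
  {89} × {θ, ι, κ} = {(89,θ), (89,ι), (89,κ)}
  {90} × {θ, ι, κ} = {(90,θ), (90,ι), (90,κ)}
  {89, 90} × {ι, κ} = {(89,ι), (89,κ), (90,ι), (90,κ)}
  {89, 90} × {θ, ι, κ} = {(89,θ), (89,ι), (89,κ), (90,θ), (90,ι), (90,κ)}
These 10 distinct sets form the basis B.
Close under arbitrary unions to get τ_{X×Y}; counting gives |τ_{X×Y}| = 16.


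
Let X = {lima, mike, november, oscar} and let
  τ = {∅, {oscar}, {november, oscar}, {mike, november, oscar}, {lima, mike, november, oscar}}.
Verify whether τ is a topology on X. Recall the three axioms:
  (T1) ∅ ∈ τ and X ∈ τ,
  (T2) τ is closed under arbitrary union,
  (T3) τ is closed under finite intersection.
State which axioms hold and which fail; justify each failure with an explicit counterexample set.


τ IS a topology on X.

Axiom (T1): ∅ ∈ τ? Yes; X ∈ τ? Yes.
Axiom (T2/T3): check pairwise unions and intersections of members of τ.
All pairwise intersections and unions checked — each lies in τ. Therefore τ satisfies (T1), (T2), (T3): it IS a topology on X.


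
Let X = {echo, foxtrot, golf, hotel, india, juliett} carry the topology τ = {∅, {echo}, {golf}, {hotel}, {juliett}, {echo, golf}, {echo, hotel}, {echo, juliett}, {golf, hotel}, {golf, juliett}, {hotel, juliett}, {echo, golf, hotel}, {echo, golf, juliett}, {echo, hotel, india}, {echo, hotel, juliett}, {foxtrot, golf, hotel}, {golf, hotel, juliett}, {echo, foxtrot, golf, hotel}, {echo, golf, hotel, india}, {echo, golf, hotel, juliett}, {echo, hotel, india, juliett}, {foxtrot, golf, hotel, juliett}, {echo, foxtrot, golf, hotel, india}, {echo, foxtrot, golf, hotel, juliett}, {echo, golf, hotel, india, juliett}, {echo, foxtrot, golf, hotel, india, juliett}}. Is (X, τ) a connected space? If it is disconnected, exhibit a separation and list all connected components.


(X, τ) is disconnected; components = [{juliett}, {echo, foxtrot, golf, hotel, india}].

Find clopen sets (U ∈ τ with X ∖ U ∈ τ):
  U = ∅, X ∖ U = {echo, foxtrot, golf, hotel, india, juliett} — both open, so U is clopen.
  U = {juliett}, X ∖ U = {echo, foxtrot, golf, hotel, india} — both open, so U is clopen.
  U = {echo, foxtrot, golf, hotel, india}, X ∖ U = {juliett} — both open, so U is clopen.
  U = {echo, foxtrot, golf, hotel, india, juliett}, X ∖ U = ∅ — both open, so U is clopen.
Nontrivial clopen(s) exist: e.g. {echo, foxtrot, golf, hotel, india}. So (X, τ) is disconnected.
Compute connected components by grouping points that agree on all clopens:
  component: {juliett}
  component: {echo, foxtrot, golf, hotel, india}


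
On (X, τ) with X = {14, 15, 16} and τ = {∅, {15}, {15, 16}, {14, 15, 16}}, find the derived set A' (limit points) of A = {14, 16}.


A' = {14}

For each x ∈ X, list the open sets U ∈ τ with x ∈ U, then check whether U ∩ (A ∖ {x}) ≠ ∅ for every such U.
  x = 14: opens ∋ x are {14, 15, 16}; each meets A ∖ {14}, so x IS a limit point.
  x = 15: open {15} ∋ x has {15} ∩ (A ∖ {15}) = ∅, so x is NOT a limit point.
  x = 16: open {15, 16} ∋ x has {15, 16} ∩ (A ∖ {16}) = ∅, so x is NOT a limit point.
Collecting: A' = {14}.


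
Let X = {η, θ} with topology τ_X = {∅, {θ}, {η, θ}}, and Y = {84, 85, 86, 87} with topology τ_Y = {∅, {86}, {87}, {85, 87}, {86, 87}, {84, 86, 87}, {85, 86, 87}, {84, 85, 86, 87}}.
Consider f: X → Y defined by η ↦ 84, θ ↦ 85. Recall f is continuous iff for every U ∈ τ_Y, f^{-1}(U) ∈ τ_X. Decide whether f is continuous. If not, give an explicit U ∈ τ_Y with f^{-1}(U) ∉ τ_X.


f is NOT continuous.

Compute f^{-1}(U) for each U ∈ τ_Y:
  U = ∅: f^{-1}(U) = ∅ ∈ τ_X ✓.
  U = {86}: f^{-1}(U) = ∅ ∈ τ_X ✓.
  U = {87}: f^{-1}(U) = ∅ ∈ τ_X ✓.
  U = {85, 87}: f^{-1}(U) = {θ} ∈ τ_X ✓.
  U = {86, 87}: f^{-1}(U) = ∅ ∈ τ_X ✓.
  U = {84, 86, 87}: f^{-1}(U) = {η} ∉ τ_X ✗.
  U = {85, 86, 87}: f^{-1}(U) = {θ} ∈ τ_X ✓.
  U = {84, 85, 86, 87}: f^{-1}(U) = {η, θ} ∈ τ_X ✓.
Found U = {84, 86, 87} with f^{-1}(U) = {η} not in τ_X. Therefore f is NOT continuous.


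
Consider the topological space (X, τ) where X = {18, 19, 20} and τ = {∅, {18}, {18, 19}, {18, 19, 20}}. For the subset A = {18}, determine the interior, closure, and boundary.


int(A) = {18}, cl(A) = {18, 19, 20}, ∂A = {19, 20}.

Closed sets in (X, τ) are complements of opens:
  closed(X, τ) = {∅, {20}, {19, 20}, {18, 19, 20}}.
int(A) = ⋃ {U ∈ τ : U ⊆ A}. Opens contained in A: ∅, {18}.
Taking the union of these: int(A) = {18}.
cl(A) = ⋂ {C closed : A ⊆ C}. Closed sets containing A: {18, 19, 20}.
Intersecting these: cl(A) = {18, 19, 20}.
∂A = cl(A) ∖ int(A) = {18, 19, 20} ∖ {18} = {19, 20}.


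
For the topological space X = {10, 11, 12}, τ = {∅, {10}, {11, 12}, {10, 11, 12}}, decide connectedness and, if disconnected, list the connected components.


(X, τ) is disconnected; components = [{10}, {11, 12}].

Find clopen sets (U ∈ τ with X ∖ U ∈ τ):
  U = ∅, X ∖ U = {10, 11, 12} — both open, so U is clopen.
  U = {10}, X ∖ U = {11, 12} — both open, so U is clopen.
  U = {11, 12}, X ∖ U = {10} — both open, so U is clopen.
  U = {10, 11, 12}, X ∖ U = ∅ — both open, so U is clopen.
Nontrivial clopen(s) exist: e.g. {10}. So (X, τ) is disconnected.
Compute connected components by grouping points that agree on all clopens:
  component: {10}
  component: {11, 12}


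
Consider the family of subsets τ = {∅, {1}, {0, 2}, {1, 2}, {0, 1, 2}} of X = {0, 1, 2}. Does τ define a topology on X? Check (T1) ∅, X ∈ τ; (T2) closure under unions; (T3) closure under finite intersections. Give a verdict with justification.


τ is NOT a topology on X.

Axiom (T1): ∅ ∈ τ? Yes; X ∈ τ? Yes.
Axiom (T2/T3): check pairwise unions and intersections of members of τ.
Counterexample for (T3): {0, 2} ∩ {1, 2} = {2} ∉ τ. Therefore τ is NOT a topology.


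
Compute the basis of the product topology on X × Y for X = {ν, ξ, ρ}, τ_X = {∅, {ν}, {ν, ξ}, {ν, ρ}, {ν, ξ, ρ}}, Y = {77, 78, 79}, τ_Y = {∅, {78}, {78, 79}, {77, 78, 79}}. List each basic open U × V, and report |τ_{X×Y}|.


Basis B = {∅ × ∅, {ν} × {78}, {ν} × {78, 79}, {ν, ξ} × {78}, {ν, ρ} × {78}, {ν} × {77, 78, 79}, {ν, ξ, ρ} × {78}, {ν, ξ} × {78, 79}, {ν, ρ} × {78, 79}, {ν, ξ} × {77, 78, 79}, {ν, ρ} × {77, 78, 79}, {ν, ξ, ρ} × {78, 79}, {ν, ξ, ρ} × {77, 78, 79}}; |τ_{X×Y}| = 30.

Enumerate products U × V with U ∈ τ_X, V ∈ τ_Y (deduplicated):
  ∅ × ∅ = {} (∅)
  {ν} × {78} = {(ν,78)}
  {ν} × {78, 79} = {(ν,78), (ν,79)}
  {ν, ξ} × {78} = {(ν,78), (ξ,78)}
  {ν, ρ} × {78} = {(ν,78), (ρ,78)}
  {ν} × {77, 78, 79} = {(ν,77), (ν,78), (ν,79)}
  {ν, ξ, ρ} × {78} = {(ν,78), (ξ,78), (ρ,78)}
  {ν, ξ} × {78, 79} = {(ν,78), (ν,79), (ξ,78), (ξ,79)}
  {ν, ρ} × {78, 79} = {(ν,78), (ν,79), (ρ,78), (ρ,79)}
  {ν, ξ} × {77, 78, 79} = {(ν,77), (ν,78), (ν,79), (ξ,77), (ξ,78), (ξ,79)}
  {ν, ρ} × {77, 78, 79} = {(ν,77), (ν,78), (ν,79), (ρ,77), (ρ,78), (ρ,79)}
  {ν, ξ, ρ} × {78, 79} = {(ν,78), (ν,79), (ξ,78), (ξ,79), (ρ,78), (ρ,79)}
  {ν, ξ, ρ} × {77, 78, 79} = {(ν,77), (ν,78), (ν,79), (ξ,77), (ξ,78), (ξ,79), (ρ,77), (ρ,78), (ρ,79)}
These 13 distinct sets form the basis B.
Close under arbitrary unions to get τ_{X×Y}; counting gives |τ_{X×Y}| = 30.


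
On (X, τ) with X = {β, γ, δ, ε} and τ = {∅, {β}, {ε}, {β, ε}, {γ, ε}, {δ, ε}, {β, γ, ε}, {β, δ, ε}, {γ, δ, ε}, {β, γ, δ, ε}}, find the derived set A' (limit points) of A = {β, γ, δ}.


A' = ∅

For each x ∈ X, list the open sets U ∈ τ with x ∈ U, then check whether U ∩ (A ∖ {x}) ≠ ∅ for every such U.
  x = β: open {β} ∋ x has {β} ∩ (A ∖ {β}) = ∅, so x is NOT a limit point.
  x = γ: open {γ, ε} ∋ x has {γ, ε} ∩ (A ∖ {γ}) = ∅, so x is NOT a limit point.
  x = δ: open {δ, ε} ∋ x has {δ, ε} ∩ (A ∖ {δ}) = ∅, so x is NOT a limit point.
  x = ε: open {ε} ∋ x has {ε} ∩ (A ∖ {ε}) = ∅, so x is NOT a limit point.
Collecting: A' = ∅.


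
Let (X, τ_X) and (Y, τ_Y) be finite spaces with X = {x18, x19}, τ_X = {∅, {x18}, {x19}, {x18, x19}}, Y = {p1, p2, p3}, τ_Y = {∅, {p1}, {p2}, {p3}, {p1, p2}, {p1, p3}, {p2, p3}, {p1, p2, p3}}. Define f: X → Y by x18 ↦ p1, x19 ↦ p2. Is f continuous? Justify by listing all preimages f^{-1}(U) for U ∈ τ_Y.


f IS continuous.

Compute f^{-1}(U) for each U ∈ τ_Y:
  U = ∅: f^{-1}(U) = ∅ ∈ τ_X ✓.
  U = {p1}: f^{-1}(U) = {x18} ∈ τ_X ✓.
  U = {p2}: f^{-1}(U) = {x19} ∈ τ_X ✓.
  U = {p3}: f^{-1}(U) = ∅ ∈ τ_X ✓.
  U = {p1, p2}: f^{-1}(U) = {x18, x19} ∈ τ_X ✓.
  U = {p1, p3}: f^{-1}(U) = {x18} ∈ τ_X ✓.
  U = {p2, p3}: f^{-1}(U) = {x19} ∈ τ_X ✓.
  U = {p1, p2, p3}: f^{-1}(U) = {x18, x19} ∈ τ_X ✓.
Every preimage lies in τ_X, so f IS continuous.


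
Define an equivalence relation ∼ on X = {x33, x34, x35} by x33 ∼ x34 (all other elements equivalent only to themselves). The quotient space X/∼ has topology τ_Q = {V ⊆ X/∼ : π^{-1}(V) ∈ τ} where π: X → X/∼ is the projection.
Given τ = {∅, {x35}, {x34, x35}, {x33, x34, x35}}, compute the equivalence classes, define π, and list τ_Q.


X/∼ = {[x33=x34], [x35]}; |τ_Q| = 3.

Equivalence classes: [x33=x34], [x35].
Quotient map π: X → X/∼ sends x33 ↦ [x33=x34], x34 ↦ [x33=x34], x35 ↦ [x35].
For each subset V ⊆ X/∼, compute π^{-1}(V) ⊆ X and check whether π^{-1}(V) ∈ τ. V is open in τ_Q iff π^{-1}(V) ∈ τ.
  V = {}: π^{-1}(V) = ∅ ∈ τ ✓.
  V = {[x33=x34]}: π^{-1}(V) = {x33, x34} ∉ τ ✗.
  V = {[x35]}: π^{-1}(V) = {x35} ∈ τ ✓.
  V = {[x33=x34], [x35]}: π^{-1}(V) = {x33, x34, x35} ∈ τ ✓.
Open sets in the quotient: τ_Q = {{}, {[x35]}, {[x33=x34], [x35]}} (3 elements).


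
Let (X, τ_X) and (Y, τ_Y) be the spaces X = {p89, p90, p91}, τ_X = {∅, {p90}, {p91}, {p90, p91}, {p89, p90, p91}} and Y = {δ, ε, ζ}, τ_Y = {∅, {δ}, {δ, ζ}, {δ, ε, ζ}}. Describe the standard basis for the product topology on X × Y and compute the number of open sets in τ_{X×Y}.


Basis B = {∅ × ∅, {p90} × {δ}, {p91} × {δ}, {p90} × {δ, ζ}, {p90, p91} × {δ}, {p91} × {δ, ζ}, {p89, p90, p91} × {δ}, {p90} × {δ, ε, ζ}, {p91} × {δ, ε, ζ}, {p90, p91} × {δ, ζ}, {p89, p90, p91} × {δ, ζ}, {p90, p91} × {δ, ε, ζ}, {p89, p90, p91} × {δ, ε, ζ}}; |τ_{X×Y}| = 30.

Enumerate products U × V with U ∈ τ_X, V ∈ τ_Y (deduplicated):
  ∅ × ∅ = {} (∅)
  {p90} × {δ} = {(p90,δ)}
  {p91} × {δ} = {(p91,δ)}
  {p90} × {δ, ζ} = {(p90,δ), (p90,ζ)}
  {p90, p91} × {δ} = {(p90,δ), (p91,δ)}
  {p91} × {δ, ζ} = {(p91,δ), (p91,ζ)}
  {p89, p90, p91} × {δ} = {(p89,δ), (p90,δ), (p91,δ)}
  {p90} × {δ, ε, ζ} = {(p90,δ), (p90,ε), (p90,ζ)}
  {p91} × {δ, ε, ζ} = {(p91,δ), (p91,ε), (p91,ζ)}
  {p90, p91} × {δ, ζ} = {(p90,δ), (p90,ζ), (p91,δ), (p91,ζ)}
  {p89, p90, p91} × {δ, ζ} = {(p89,δ), (p89,ζ), (p90,δ), (p90,ζ), (p91,δ), (p91,ζ)}
  {p90, p91} × {δ, ε, ζ} = {(p90,δ), (p90,ε), (p90,ζ), (p91,δ), (p91,ε), (p91,ζ)}
  {p89, p90, p91} × {δ, ε, ζ} = {(p89,δ), (p89,ε), (p89,ζ), (p90,δ), (p90,ε), (p90,ζ), (p91,δ), (p91,ε), (p91,ζ)}
These 13 distinct sets form the basis B.
Close under arbitrary unions to get τ_{X×Y}; counting gives |τ_{X×Y}| = 30.


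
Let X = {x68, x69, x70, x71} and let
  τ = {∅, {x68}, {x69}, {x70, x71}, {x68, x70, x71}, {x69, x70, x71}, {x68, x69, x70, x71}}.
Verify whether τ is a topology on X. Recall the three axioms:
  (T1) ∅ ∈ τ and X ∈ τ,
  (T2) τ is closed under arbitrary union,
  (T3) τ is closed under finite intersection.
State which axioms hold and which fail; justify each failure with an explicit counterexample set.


τ is NOT a topology on X.

Axiom (T1): ∅ ∈ τ? Yes; X ∈ τ? Yes.
Axiom (T2/T3): check pairwise unions and intersections of members of τ.
Counterexample for (T2): {x68} ∪ {x69} = {x68, x69} ∉ τ. Therefore τ is NOT a topology.


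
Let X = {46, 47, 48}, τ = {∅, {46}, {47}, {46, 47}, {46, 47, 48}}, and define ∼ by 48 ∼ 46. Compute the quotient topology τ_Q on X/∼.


X/∼ = {[46=48], [47]}; |τ_Q| = 3.

Equivalence classes: [46=48], [47].
Quotient map π: X → X/∼ sends 46 ↦ [46=48], 47 ↦ [47], 48 ↦ [46=48].
For each subset V ⊆ X/∼, compute π^{-1}(V) ⊆ X and check whether π^{-1}(V) ∈ τ. V is open in τ_Q iff π^{-1}(V) ∈ τ.
  V = {}: π^{-1}(V) = ∅ ∈ τ ✓.
  V = {[46=48]}: π^{-1}(V) = {46, 48} ∉ τ ✗.
  V = {[47]}: π^{-1}(V) = {47} ∈ τ ✓.
  V = {[46=48], [47]}: π^{-1}(V) = {46, 47, 48} ∈ τ ✓.
Open sets in the quotient: τ_Q = {{}, {[47]}, {[46=48], [47]}} (3 elements).


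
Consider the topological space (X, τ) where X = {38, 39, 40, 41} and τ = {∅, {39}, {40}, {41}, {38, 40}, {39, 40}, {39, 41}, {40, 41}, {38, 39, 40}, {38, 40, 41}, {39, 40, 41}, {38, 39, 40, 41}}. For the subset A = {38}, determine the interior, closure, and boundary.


int(A) = ∅, cl(A) = {38}, ∂A = {38}.

Closed sets in (X, τ) are complements of opens:
  closed(X, τ) = {∅, {38}, {39}, {41}, {38, 39}, {38, 40}, {38, 41}, {39, 41}, {38, 39, 40}, {38, 39, 41}, {38, 40, 41}, {38, 39, 40, 41}}.
int(A) = ⋃ {U ∈ τ : U ⊆ A}. Opens contained in A: ∅.
Taking the union of these: int(A) = ∅.
cl(A) = ⋂ {C closed : A ⊆ C}. Closed sets containing A: {38}, {38, 39}, {38, 40}, {38, 41}, {38, 39, 40}, {38, 39, 41}, {38, 40, 41}, {38, 39, 40, 41}.
Intersecting these: cl(A) = {38}.
∂A = cl(A) ∖ int(A) = {38} ∖ ∅ = {38}.
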